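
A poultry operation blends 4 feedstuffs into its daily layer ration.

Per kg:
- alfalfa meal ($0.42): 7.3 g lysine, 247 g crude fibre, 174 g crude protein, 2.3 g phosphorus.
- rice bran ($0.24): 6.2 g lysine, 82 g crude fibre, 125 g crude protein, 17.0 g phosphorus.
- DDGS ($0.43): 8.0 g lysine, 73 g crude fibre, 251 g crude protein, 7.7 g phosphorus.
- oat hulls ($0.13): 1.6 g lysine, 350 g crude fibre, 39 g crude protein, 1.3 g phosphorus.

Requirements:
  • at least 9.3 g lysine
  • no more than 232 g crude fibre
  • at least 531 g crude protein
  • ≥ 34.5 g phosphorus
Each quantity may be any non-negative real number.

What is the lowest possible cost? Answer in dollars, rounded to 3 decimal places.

Treat it as an LP. Let x1 = kg of alfalfa meal, x2 = kg of rice bran, x3 = kg of DDGS, x4 = kg of oat hulls.
Minimize 0.42x1 + 0.24x2 + 0.43x3 + 0.13x4 with:
  7.3x1 + 6.2x2 + 8x3 + 1.6x4 ≥ 9.3   (lysine)
  247x1 + 82x2 + 73x3 + 350x4 ≤ 232   (crude fibre)
  174x1 + 125x2 + 251x3 + 39x4 ≥ 531   (crude protein)
  2.3x1 + 17x2 + 7.7x3 + 1.3x4 ≥ 34.5   (phosphorus)
  x1, x2, x3, x4 ≥ 0.
The minimum-cost mix takes nothing from alfalfa meal, oat hulls — only rice bran, DDGS. Binding constraints: crude protein and phosphorus.
That vertex is x2 = 1.3832, x3 = 1.4267.
Objective = 0.24·1.3832 + 0.43·1.4267 = 0.94545.

$0.945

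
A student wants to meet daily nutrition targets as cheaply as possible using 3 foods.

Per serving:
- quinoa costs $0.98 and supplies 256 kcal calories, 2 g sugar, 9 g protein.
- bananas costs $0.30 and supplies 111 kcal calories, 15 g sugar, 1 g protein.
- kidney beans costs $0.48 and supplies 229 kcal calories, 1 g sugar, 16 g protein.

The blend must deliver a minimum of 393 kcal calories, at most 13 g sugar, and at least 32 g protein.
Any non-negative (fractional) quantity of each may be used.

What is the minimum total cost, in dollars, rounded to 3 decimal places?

Let x1 = servings of quinoa, x2 = servings of bananas, x3 = servings of kidney beans.
min 0.98x1 + 0.3x2 + 0.48x3 s.t.:
  256x1 + 111x2 + 229x3 ≥ 393   (calories)
  2x1 + 15x2 + 1x3 ≤ 13   (sugar)
  9x1 + 1x2 + 16x3 ≥ 32   (protein)
  x1, x2, x3 ≥ 0.
The minimum-cost mix takes nothing from quinoa, bananas — only kidney beans. The protein requirement is met with equality.
Solving gives x3 = 2.
Objective = 0.48·2 = 0.96000.

$0.960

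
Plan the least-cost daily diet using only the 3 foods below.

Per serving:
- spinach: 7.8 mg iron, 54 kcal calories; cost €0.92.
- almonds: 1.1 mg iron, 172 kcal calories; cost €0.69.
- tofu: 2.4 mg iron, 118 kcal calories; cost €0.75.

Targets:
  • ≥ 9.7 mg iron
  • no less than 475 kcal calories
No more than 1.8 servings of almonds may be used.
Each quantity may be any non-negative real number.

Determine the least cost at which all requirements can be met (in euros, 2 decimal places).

€2.67

This is a linear program. Let x1 = servings of spinach, x2 = servings of almonds, x3 = servings of tofu.
min 0.92x1 + 0.69x2 + 0.75x3 s.t.:
  7.8x1 + 1.1x2 + 2.4x3 ≥ 9.7   (iron)
  54x1 + 172x2 + 118x3 ≥ 475   (calories)
  x2 ≤ 1.8
  x1, x2, x3 ≥ 0.
The optimal mix uses every input. There the iron, calories, the almonds cap constraints are tight.
That vertex is x1 = 0.65, x2 = 1.8, x3 = 1.104.
Cost = 0.92·0.65 + 0.69·1.8 + 0.75·1.104 = 2.6680.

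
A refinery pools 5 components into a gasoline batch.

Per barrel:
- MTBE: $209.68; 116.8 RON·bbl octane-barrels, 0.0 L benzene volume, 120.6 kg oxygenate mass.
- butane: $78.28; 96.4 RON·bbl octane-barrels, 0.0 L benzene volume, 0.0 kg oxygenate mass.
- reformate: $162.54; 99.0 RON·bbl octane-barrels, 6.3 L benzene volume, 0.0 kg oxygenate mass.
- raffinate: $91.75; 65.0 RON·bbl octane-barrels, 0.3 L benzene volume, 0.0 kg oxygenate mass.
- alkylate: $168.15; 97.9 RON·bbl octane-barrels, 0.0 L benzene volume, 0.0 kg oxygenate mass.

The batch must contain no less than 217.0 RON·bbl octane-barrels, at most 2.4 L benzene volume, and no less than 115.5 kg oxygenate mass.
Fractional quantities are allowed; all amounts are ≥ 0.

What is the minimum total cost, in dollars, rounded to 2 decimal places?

$286.19

This is a linear program. Let x1 = barrels of MTBE, x2 = barrels of butane, x3 = barrels of reformate, x4 = barrels of raffinate, x5 = barrels of alkylate.
Minimise 209.68x1 + 78.28x2 + 162.54x3 + 91.75x4 + 168.15x5 subject to:
  116.8x1 + 96.4x2 + 99x3 + 65x4 + 97.9x5 ≥ 217   (octane-barrels)
  6.3x3 + 0.3x4 ≤ 2.4   (benzene volume)
  120.6x1 ≥ 115.5   (oxygenate mass)
  x1, x2, x3, x4, x5 ≥ 0.
The minimum-cost mix takes nothing from reformate, raffinate, alkylate — only MTBE, butane. There the octane-barrels and oxygenate mass constraints are tight.
So MTBE = 0.95771 barrels, butane = 1.0907 barrels.
Cost = 209.68·0.95771 + 78.28·1.0907 = 286.1926.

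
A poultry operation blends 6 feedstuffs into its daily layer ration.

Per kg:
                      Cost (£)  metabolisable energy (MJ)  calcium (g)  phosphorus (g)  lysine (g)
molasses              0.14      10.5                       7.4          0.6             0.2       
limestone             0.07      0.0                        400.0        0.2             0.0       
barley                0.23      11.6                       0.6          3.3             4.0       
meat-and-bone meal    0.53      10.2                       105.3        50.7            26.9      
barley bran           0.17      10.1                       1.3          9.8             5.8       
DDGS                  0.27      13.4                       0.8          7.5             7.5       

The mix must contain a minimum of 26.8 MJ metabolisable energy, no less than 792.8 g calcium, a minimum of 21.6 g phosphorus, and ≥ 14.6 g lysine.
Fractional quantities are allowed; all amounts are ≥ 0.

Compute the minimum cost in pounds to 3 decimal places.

£0.584

Let x1 = kg of molasses, x2 = kg of limestone, x3 = kg of barley, x4 = kg of meat-and-bone meal, x5 = kg of barley bran, x6 = kg of DDGS.
min 0.14x1 + 0.07x2 + 0.23x3 + 0.53x4 + 0.17x5 + 0.27x6 s.t.:
  10.5x1 + 11.6x3 + 10.2x4 + 10.1x5 + 13.4x6 ≥ 26.8   (metabolisable energy)
  7.4x1 + 400x2 + 0.6x3 + 105.3x4 + 1.3x5 + 0.8x6 ≥ 792.8   (calcium)
  0.6x1 + 0.2x2 + 3.3x3 + 50.7x4 + 9.8x5 + 7.5x6 ≥ 21.6   (phosphorus)
  0.2x1 + 4x3 + 26.9x4 + 5.8x5 + 7.5x6 ≥ 14.6   (lysine)
  x1, x2, x3, x4, x5, x6 ≥ 0.
The minimum-cost mix takes nothing from barley, meat-and-bone meal, DDGS — only molasses, limestone, barley bran. Binding constraints: metabolisable energy, calcium, lysine.
So molasses = 0.1355 kg, limestone = 1.971 kg, barley bran = 2.513 kg.
Hence cost = 0.14·0.1355 + 0.07·1.971 + 0.17·2.513 = £0.58415.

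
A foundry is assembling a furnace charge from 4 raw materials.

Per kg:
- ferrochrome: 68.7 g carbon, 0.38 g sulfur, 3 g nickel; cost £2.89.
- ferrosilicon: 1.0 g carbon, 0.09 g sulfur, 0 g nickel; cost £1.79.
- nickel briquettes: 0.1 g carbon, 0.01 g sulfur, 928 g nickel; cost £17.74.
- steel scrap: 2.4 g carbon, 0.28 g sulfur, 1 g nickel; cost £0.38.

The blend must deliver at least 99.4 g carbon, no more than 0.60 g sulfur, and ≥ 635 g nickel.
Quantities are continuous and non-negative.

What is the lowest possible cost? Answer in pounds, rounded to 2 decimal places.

£16.23

Set it up as a linear program. Let x1 = kg of ferrochrome, x2 = kg of ferrosilicon, x3 = kg of nickel briquettes, x4 = kg of steel scrap.
min 2.89x1 + 1.79x2 + 17.74x3 + 0.38x4 s.t.:
  68.7x1 + 1x2 + 0.1x3 + 2.4x4 ≥ 99.4   (carbon)
  0.38x1 + 0.09x2 + 0.01x3 + 0.28x4 ≤ 0.6   (sulfur)
  3x1 + 928x3 + 1x4 ≥ 635   (nickel)
  x1, x2, x3, x4 ≥ 0.
The minimum-cost mix takes nothing from ferrosilicon, steel scrap — only ferrochrome, nickel briquettes. The carbon and nickel requirements are met with equality.
So ferrochrome = 1.4459 kg, nickel briquettes = 0.67959 kg.
Cost = 2.89·1.4459 + 17.74·0.67959 = 16.2346.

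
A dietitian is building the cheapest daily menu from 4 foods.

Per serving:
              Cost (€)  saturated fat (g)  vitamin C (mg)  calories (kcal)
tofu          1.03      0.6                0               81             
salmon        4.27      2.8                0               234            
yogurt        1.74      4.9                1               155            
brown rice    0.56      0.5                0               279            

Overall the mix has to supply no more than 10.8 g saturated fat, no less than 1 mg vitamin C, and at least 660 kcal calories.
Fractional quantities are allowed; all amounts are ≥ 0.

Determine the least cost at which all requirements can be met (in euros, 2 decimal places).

€2.75

This is a linear program. Let x1 = servings of tofu, x2 = servings of salmon, x3 = servings of yogurt, x4 = servings of brown rice.
Minimize 1.03x1 + 4.27x2 + 1.74x3 + 0.56x4 with:
  0.6x1 + 2.8x2 + 4.9x3 + 0.5x4 ≤ 10.8   (saturated fat)
  1x3 ≥ 1   (vitamin C)
  81x1 + 234x2 + 155x3 + 279x4 ≥ 660   (calories)
  x1, x2, x3, x4 ≥ 0.
The minimum-cost mix takes nothing from tofu, salmon — only yogurt, brown rice. There the vitamin C and calories constraints are tight.
So yogurt = 1 serving, brown rice = 1.81 servings.
Hence cost = 1.74·1 + 0.56·1.81 = €2.7536.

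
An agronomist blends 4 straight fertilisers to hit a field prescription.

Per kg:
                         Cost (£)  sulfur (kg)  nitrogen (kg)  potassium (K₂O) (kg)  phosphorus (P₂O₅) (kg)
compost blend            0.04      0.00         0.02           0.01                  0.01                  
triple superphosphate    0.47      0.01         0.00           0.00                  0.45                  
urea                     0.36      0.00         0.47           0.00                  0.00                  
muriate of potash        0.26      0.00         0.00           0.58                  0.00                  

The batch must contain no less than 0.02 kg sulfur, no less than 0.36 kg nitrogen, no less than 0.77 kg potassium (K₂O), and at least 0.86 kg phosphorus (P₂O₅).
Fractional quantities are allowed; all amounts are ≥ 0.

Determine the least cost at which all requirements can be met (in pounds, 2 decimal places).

£1.56

Treat it as an LP. Let x1 = kg of compost blend, x2 = kg of triple superphosphate, x3 = kg of urea, x4 = kg of muriate of potash.
Minimise 0.04x1 + 0.47x2 + 0.36x3 + 0.26x4 s.t.:
  0.01x2 ≥ 0.02   (sulfur)
  0.02x1 + 0.47x3 ≥ 0.36   (nitrogen)
  0.01x1 + 0.58x4 ≥ 0.77   (potassium (K₂O))
  0.01x1 + 0.45x2 ≥ 0.86   (phosphorus (P₂O₅))
  x1, x2, x3, x4 ≥ 0.
At the optimum only triple superphosphate, urea, muriate of potash are positive (compost blend = 0). The sulfur, nitrogen, potassium (K₂O) requirements are met with equality.
That vertex is x2 = 2, x3 = 0.766, x4 = 1.328.
Hence cost = 0.47·2 + 0.36·0.766 + 0.26·1.328 = £1.5610.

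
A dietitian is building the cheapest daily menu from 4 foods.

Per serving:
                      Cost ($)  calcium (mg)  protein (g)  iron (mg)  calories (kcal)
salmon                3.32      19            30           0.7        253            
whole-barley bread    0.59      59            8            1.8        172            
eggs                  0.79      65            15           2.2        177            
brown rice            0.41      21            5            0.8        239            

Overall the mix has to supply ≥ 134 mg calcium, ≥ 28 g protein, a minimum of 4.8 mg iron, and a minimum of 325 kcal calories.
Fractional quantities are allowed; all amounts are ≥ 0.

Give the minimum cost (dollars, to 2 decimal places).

$1.66

Let x1 = servings of salmon, x2 = servings of whole-barley bread, x3 = servings of eggs, x4 = servings of brown rice.
Minimize 3.32x1 + 0.59x2 + 0.79x3 + 0.41x4 with:
  19x1 + 59x2 + 65x3 + 21x4 ≥ 134   (calcium)
  30x1 + 8x2 + 15x3 + 5x4 ≥ 28   (protein)
  0.7x1 + 1.8x2 + 2.2x3 + 0.8x4 ≥ 4.8   (iron)
  253x1 + 172x2 + 177x3 + 239x4 ≥ 325   (calories)
  x1, x2, x3, x4 ≥ 0.
The optimal basis is {whole-barley bread, eggs}; salmon, brown rice drop out. The protein and iron requirements are met with equality.
That vertex is x2 = 1.106, x3 = 1.277.
Cost = 0.59·1.106 + 0.79·1.277 = 1.6614.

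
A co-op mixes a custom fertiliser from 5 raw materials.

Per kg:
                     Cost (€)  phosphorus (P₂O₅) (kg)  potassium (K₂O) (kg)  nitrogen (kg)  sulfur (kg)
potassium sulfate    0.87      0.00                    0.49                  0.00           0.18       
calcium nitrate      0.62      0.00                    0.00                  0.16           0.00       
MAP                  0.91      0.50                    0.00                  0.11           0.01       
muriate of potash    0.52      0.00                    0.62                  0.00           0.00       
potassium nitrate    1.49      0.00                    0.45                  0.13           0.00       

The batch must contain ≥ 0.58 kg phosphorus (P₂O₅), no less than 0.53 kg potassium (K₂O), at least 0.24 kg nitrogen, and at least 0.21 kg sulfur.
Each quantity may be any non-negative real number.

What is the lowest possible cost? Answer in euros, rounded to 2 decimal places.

€2.45

Let x1 = kg of potassium sulfate, x2 = kg of calcium nitrate, x3 = kg of MAP, x4 = kg of muriate of potash, x5 = kg of potassium nitrate.
min 0.87x1 + 0.62x2 + 0.91x3 + 0.52x4 + 1.49x5 s.t.:
  0.5x3 ≥ 0.58   (phosphorus (P₂O₅))
  0.49x1 + 0.62x4 + 0.45x5 ≥ 0.53   (potassium (K₂O))
  0.16x2 + 0.11x3 + 0.13x5 ≥ 0.24   (nitrogen)
  0.18x1 + 0.01x3 ≥ 0.21   (sulfur)
  x1, x2, x3, x4, x5 ≥ 0.
The optimal basis is {potassium sulfate, calcium nitrate, MAP}; muriate of potash, potassium nitrate drop out. Binding constraints: phosphorus (P₂O₅), nitrogen, sulfur.
Solving gives x1 = 1.102, x2 = 0.7025, x3 = 1.16.
Hence cost = 0.87·1.102 + 0.62·0.7025 + 0.91·1.16 = €2.4499.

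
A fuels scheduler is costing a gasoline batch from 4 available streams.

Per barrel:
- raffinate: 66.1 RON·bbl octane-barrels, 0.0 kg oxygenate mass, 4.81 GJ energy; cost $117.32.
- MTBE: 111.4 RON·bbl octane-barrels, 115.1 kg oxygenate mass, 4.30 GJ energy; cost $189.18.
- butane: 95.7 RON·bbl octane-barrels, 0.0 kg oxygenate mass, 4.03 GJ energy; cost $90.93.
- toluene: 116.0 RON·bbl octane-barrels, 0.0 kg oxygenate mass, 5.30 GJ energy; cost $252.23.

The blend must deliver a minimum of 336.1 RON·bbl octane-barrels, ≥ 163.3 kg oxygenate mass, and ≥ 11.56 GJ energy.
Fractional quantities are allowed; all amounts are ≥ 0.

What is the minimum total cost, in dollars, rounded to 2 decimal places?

$437.58

Let x1 = barrels of raffinate, x2 = barrels of MTBE, x3 = barrels of butane, x4 = barrels of toluene.
Minimize 117.32x1 + 189.18x2 + 90.93x3 + 252.23x4 with:
  66.1x1 + 111.4x2 + 95.7x3 + 116x4 ≥ 336.1   (octane-barrels)
  115.1x2 ≥ 163.3   (oxygenate mass)
  4.81x1 + 4.3x2 + 4.03x3 + 5.3x4 ≥ 11.56   (energy)
  x1, x2, x3, x4 ≥ 0.
The optimal basis is {MTBE, butane}; raffinate, toluene drop out. Binding constraints: octane-barrels and oxygenate mass.
Solving gives x2 = 1.419, x3 = 1.86.
Cost = 189.18·1.419 + 90.93·1.86 = 437.5762.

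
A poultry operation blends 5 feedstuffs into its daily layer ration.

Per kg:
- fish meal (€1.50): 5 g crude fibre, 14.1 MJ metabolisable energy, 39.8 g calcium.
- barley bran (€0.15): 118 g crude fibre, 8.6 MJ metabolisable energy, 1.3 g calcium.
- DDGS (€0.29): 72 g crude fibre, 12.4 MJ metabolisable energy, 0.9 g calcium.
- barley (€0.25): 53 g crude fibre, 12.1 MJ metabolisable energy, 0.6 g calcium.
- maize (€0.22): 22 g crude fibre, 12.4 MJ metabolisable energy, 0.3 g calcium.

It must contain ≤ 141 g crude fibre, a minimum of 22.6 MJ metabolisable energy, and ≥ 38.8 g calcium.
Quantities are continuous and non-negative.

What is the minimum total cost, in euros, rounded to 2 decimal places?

Let x1 = kg of fish meal, x2 = kg of barley bran, x3 = kg of DDGS, x4 = kg of barley, x5 = kg of maize.
Minimize 1.5x1 + 0.15x2 + 0.29x3 + 0.25x4 + 0.22x5 s.t.:
  5x1 + 118x2 + 72x3 + 53x4 + 22x5 ≤ 141   (crude fibre)
  14.1x1 + 8.6x2 + 12.4x3 + 12.1x4 + 12.4x5 ≥ 22.6   (metabolisable energy)
  39.8x1 + 1.3x2 + 0.9x3 + 0.6x4 + 0.3x5 ≥ 38.8   (calcium)
  x1, x2, x3, x4, x5 ≥ 0.
At the optimum only fish meal, barley bran are positive (DDGS, barley, maize = 0). Binding constraints: metabolisable energy and calcium.
That vertex is x1 = 0.9393, x2 = 1.088.
Cost = 1.5·0.9393 + 0.15·1.088 = 1.5722.

€1.57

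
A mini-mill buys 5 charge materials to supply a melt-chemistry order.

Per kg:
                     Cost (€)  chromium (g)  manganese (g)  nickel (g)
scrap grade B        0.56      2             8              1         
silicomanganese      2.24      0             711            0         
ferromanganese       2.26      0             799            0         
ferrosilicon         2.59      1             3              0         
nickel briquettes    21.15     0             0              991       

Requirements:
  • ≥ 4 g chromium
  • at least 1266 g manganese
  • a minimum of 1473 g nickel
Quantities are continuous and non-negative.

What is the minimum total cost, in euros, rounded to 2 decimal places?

Let x1 = kg of scrap grade B, x2 = kg of silicomanganese, x3 = kg of ferromanganese, x4 = kg of ferrosilicon, x5 = kg of nickel briquettes.
Minimise 0.56x1 + 2.24x2 + 2.26x3 + 2.59x4 + 21.15x5 subject to:
  2x1 + 1x4 ≥ 4   (chromium)
  8x1 + 711x2 + 799x3 + 3x4 ≥ 1266   (manganese)
  1x1 + 991x5 ≥ 1473   (nickel)
  x1, x2, x3, x4, x5 ≥ 0.
At the optimum only scrap grade B, ferromanganese, nickel briquettes are positive (silicomanganese, ferrosilicon = 0). There the chromium, manganese, nickel constraints are tight.
Solving gives x1 = 2, x3 = 1.5645, x5 = 1.4844.
Cost = 0.56·2 + 2.26·1.5645 + 21.15·1.4844 = 36.0508.

€36.05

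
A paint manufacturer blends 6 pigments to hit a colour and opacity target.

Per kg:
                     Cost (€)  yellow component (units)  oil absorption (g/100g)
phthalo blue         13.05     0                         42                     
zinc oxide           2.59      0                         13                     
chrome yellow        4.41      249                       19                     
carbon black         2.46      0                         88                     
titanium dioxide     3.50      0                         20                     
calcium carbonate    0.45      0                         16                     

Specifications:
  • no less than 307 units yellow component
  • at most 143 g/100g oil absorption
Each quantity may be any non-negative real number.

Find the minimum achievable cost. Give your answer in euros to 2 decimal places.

Treat it as an LP. Let x1 = kg of phthalo blue, x2 = kg of zinc oxide, x3 = kg of chrome yellow, x4 = kg of carbon black, x5 = kg of titanium dioxide, x6 = kg of calcium carbonate.
Minimise 13.05x1 + 2.59x2 + 4.41x3 + 2.46x4 + 3.5x5 + 0.45x6 s.t.:
  249x3 ≥ 307   (yellow component)
  42x1 + 13x2 + 19x3 + 88x4 + 20x5 + 16x6 ≤ 143   (oil absorption)
  x1, x2, x3, x4, x5, x6 ≥ 0.
The minimum-cost mix takes nothing from phthalo blue, zinc oxide, carbon black, titanium dioxide, calcium carbonate — only chrome yellow. The yellow component requirement is met with equality.
That vertex is x3 = 1.233.
Objective = 4.41·1.233 = 5.4375.

€5.44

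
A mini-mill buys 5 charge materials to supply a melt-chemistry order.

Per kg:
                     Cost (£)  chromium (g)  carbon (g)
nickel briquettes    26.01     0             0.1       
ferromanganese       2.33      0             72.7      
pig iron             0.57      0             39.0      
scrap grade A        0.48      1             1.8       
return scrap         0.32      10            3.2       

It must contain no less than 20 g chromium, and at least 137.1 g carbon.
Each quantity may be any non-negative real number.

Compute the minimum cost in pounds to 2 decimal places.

£2.55

Let x1 = kg of nickel briquettes, x2 = kg of ferromanganese, x3 = kg of pig iron, x4 = kg of scrap grade A, x5 = kg of return scrap.
min 26.01x1 + 2.33x2 + 0.57x3 + 0.48x4 + 0.32x5 subject to:
  1x4 + 10x5 ≥ 20   (chromium)
  0.1x1 + 72.7x2 + 39x3 + 1.8x4 + 3.2x5 ≥ 137.1   (carbon)
  x1, x2, x3, x4, x5 ≥ 0.
The minimum-cost mix takes nothing from nickel briquettes, ferromanganese, scrap grade A — only pig iron, return scrap. Binding constraints: chromium and carbon.
So pig iron = 3.351 kg, return scrap = 2 kg.
Hence cost = 0.57·3.351 + 0.32·2 = £2.5501.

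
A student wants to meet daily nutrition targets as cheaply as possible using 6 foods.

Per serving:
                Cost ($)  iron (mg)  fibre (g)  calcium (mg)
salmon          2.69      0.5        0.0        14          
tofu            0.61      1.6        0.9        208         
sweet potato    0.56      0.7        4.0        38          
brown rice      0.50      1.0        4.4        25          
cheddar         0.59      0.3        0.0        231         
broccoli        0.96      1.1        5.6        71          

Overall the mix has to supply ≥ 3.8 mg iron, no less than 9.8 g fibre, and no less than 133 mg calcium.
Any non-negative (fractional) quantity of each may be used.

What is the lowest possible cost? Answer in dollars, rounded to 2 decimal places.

Treat it as an LP. Let x1 = servings of salmon, x2 = servings of tofu, x3 = servings of sweet potato, x4 = servings of brown rice, x5 = servings of cheddar, x6 = servings of broccoli.
Minimize 2.69x1 + 0.61x2 + 0.56x3 + 0.5x4 + 0.59x5 + 0.96x6 with:
  0.5x1 + 1.6x2 + 0.7x3 + 1x4 + 0.3x5 + 1.1x6 ≥ 3.8   (iron)
  0.9x2 + 4x3 + 4.4x4 + 5.6x6 ≥ 9.8   (fibre)
  14x1 + 208x2 + 38x3 + 25x4 + 231x5 + 71x6 ≥ 133   (calcium)
  x1, x2, x3, x4, x5, x6 ≥ 0.
The cheapest feasible vertex uses only tofu, brown rice; salmon, sweet potato, cheddar, broccoli are not used. There the iron and fibre constraints are tight.
Optimal quantities: tofu = 1.127 servings, brown rice = 1.997 servings.
Objective = 0.61·1.127 + 0.5·1.997 = 1.6860.

$1.69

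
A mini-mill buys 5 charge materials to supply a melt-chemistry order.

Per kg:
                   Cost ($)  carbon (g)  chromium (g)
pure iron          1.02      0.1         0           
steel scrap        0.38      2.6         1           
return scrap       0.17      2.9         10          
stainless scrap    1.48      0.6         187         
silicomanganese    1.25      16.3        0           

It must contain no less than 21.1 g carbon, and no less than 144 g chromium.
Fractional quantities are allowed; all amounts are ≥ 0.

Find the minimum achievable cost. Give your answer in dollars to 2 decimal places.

Treat it as an LP. Let x1 = kg of pure iron, x2 = kg of steel scrap, x3 = kg of return scrap, x4 = kg of stainless scrap, x5 = kg of silicomanganese.
min 1.02x1 + 0.38x2 + 0.17x3 + 1.48x4 + 1.25x5 s.t.:
  0.1x1 + 2.6x2 + 2.9x3 + 0.6x4 + 16.3x5 ≥ 21.1   (carbon)
  1x2 + 10x3 + 187x4 ≥ 144   (chromium)
  x1, x2, x3, x4, x5 ≥ 0.
At the optimum only return scrap, stainless scrap are positive (pure iron, steel scrap, silicomanganese = 0). There the carbon and chromium constraints are tight.
That vertex is x3 = 7.196, x4 = 0.3852.
Total cost: 0.17·7.196 + 1.48·0.3852 = 1.7934.

$1.79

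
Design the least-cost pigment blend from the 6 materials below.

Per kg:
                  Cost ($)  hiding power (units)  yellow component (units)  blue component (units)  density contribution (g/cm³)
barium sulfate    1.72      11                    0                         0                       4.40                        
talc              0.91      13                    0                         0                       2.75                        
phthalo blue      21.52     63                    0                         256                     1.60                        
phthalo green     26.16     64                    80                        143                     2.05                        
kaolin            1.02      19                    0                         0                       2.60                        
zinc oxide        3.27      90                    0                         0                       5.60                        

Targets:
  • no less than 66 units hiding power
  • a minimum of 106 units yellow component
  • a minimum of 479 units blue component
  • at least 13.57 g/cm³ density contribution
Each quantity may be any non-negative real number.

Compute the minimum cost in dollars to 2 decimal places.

Treat it as an LP. Let x1 = kg of barium sulfate, x2 = kg of talc, x3 = kg of phthalo blue, x4 = kg of phthalo green, x5 = kg of kaolin, x6 = kg of zinc oxide.
min 1.72x1 + 0.91x2 + 21.52x3 + 26.16x4 + 1.02x5 + 3.27x6 with:
  11x1 + 13x2 + 63x3 + 64x4 + 19x5 + 90x6 ≥ 66   (hiding power)
  80x4 ≥ 106   (yellow component)
  256x3 + 143x4 ≥ 479   (blue component)
  4.4x1 + 2.75x2 + 1.6x3 + 2.05x4 + 2.6x5 + 5.6x6 ≥ 13.57   (density contribution)
  x1, x2, x3, x4, x5, x6 ≥ 0.
The minimum-cost mix takes nothing from barium sulfate, kaolin, zinc oxide — only talc, phthalo blue, phthalo green. The yellow component, blue component, density contribution requirements are met with equality.
So talc = 3.289 kg, phthalo blue = 1.131 kg, phthalo green = 1.325 kg.
Total cost: 0.91·3.289 + 21.52·1.131 + 26.16·1.325 = 61.9941.

$61.99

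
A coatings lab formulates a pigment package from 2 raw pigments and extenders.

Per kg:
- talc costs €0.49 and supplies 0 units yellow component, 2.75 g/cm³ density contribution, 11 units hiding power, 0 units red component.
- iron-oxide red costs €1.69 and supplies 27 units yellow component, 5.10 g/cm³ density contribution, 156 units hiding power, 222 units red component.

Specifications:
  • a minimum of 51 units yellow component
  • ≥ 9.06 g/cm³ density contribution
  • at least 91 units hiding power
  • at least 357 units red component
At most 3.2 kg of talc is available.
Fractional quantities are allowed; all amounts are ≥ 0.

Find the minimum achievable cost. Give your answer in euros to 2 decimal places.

Let x1 = kg of talc, x2 = kg of iron-oxide red.
Minimize 0.49x1 + 1.69x2 subject to:
  27x2 ≥ 51   (yellow component)
  2.75x1 + 5.1x2 ≥ 9.06   (density contribution)
  11x1 + 156x2 ≥ 91   (hiding power)
  222x2 ≥ 357   (red component)
  x1 ≤ 3.2
  x1, x2 ≥ 0.
The optimal basis is {iron-oxide red}; talc drops out. The yellow component requirement is met with equality.
So iron-oxide red = 1.889 kg.
Total cost: 1.69·1.889 = 3.1924.

€3.19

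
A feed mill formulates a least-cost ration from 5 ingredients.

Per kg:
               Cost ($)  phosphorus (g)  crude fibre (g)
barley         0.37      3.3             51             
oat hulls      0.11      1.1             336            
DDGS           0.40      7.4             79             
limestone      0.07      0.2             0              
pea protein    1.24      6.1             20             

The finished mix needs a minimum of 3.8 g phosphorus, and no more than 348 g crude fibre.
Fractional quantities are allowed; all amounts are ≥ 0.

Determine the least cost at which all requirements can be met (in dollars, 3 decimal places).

$0.205

Let x1 = kg of barley, x2 = kg of oat hulls, x3 = kg of DDGS, x4 = kg of limestone, x5 = kg of pea protein.
Minimize 0.37x1 + 0.11x2 + 0.4x3 + 0.07x4 + 1.24x5 subject to:
  3.3x1 + 1.1x2 + 7.4x3 + 0.2x4 + 6.1x5 ≥ 3.8   (phosphorus)
  51x1 + 336x2 + 79x3 + 20x5 ≤ 348   (crude fibre)
  x1, x2, x3, x4, x5 ≥ 0.
The cheapest feasible vertex uses only DDGS; barley, oat hulls, limestone, pea protein are not used. There the phosphorus constraint is tight.
Solving gives x3 = 0.5135.
Hence cost = 0.4·0.5135 = $0.20540.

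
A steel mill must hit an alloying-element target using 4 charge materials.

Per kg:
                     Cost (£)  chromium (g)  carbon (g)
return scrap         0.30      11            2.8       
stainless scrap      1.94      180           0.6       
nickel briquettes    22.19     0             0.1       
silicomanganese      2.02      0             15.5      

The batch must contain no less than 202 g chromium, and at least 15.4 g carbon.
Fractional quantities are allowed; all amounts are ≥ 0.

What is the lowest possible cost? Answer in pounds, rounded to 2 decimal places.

£3.14

Set it up as a linear program. Let x1 = kg of return scrap, x2 = kg of stainless scrap, x3 = kg of nickel briquettes, x4 = kg of silicomanganese.
Minimize 0.3x1 + 1.94x2 + 22.19x3 + 2.02x4 with:
  11x1 + 180x2 ≥ 202   (chromium)
  2.8x1 + 0.6x2 + 0.1x3 + 15.5x4 ≥ 15.4   (carbon)
  x1, x2, x3, x4 ≥ 0.
The cheapest feasible vertex uses only return scrap, stainless scrap; nickel briquettes, silicomanganese are not used. There the chromium and carbon constraints are tight.
That vertex is x1 = 5.329, x2 = 0.7965.
Hence cost = 0.3·5.329 + 1.94·0.7965 = £3.1439.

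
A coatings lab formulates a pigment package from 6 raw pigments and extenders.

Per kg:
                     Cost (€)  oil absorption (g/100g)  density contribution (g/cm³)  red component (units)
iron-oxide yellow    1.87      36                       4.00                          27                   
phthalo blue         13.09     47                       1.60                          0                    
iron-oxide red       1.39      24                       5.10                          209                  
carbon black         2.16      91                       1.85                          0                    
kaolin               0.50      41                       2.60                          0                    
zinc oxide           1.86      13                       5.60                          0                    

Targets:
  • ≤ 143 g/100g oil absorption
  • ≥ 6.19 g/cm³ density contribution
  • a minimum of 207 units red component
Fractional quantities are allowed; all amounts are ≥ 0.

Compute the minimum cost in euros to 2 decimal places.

€1.60

Let x1 = kg of iron-oxide yellow, x2 = kg of phthalo blue, x3 = kg of iron-oxide red, x4 = kg of carbon black, x5 = kg of kaolin, x6 = kg of zinc oxide.
Minimise 1.87x1 + 13.09x2 + 1.39x3 + 2.16x4 + 0.5x5 + 1.86x6 s.t.:
  36x1 + 47x2 + 24x3 + 91x4 + 41x5 + 13x6 ≤ 143   (oil absorption)
  4x1 + 1.6x2 + 5.1x3 + 1.85x4 + 2.6x5 + 5.6x6 ≥ 6.19   (density contribution)
  27x1 + 209x3 ≥ 207   (red component)
  x1, x2, x3, x4, x5, x6 ≥ 0.
The minimum-cost mix takes nothing from iron-oxide yellow, phthalo blue, carbon black, zinc oxide — only iron-oxide red, kaolin. Binding constraints: density contribution and red component.
That vertex is x3 = 0.9904, x5 = 0.438.
Cost = 1.39·0.9904 + 0.5·0.438 = 1.5957.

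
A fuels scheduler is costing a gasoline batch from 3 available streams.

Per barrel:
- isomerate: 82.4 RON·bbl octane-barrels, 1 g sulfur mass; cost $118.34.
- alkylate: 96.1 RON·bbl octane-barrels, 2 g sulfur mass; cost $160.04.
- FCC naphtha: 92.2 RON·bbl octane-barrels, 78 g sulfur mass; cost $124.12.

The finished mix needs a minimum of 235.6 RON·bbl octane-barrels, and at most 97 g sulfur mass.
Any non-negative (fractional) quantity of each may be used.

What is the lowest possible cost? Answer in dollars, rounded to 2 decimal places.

$328.20

This is a linear program. Let x1 = barrels of isomerate, x2 = barrels of alkylate, x3 = barrels of FCC naphtha.
Minimize 118.34x1 + 160.04x2 + 124.12x3 s.t.:
  82.4x1 + 96.1x2 + 92.2x3 ≥ 235.6   (octane-barrels)
  1x1 + 2x2 + 78x3 ≤ 97   (sulfur mass)
  x1, x2, x3 ≥ 0.
The optimal basis is {isomerate, FCC naphtha}; alkylate drops out. The octane-barrels and sulfur mass requirements are met with equality.
So isomerate = 1.48909 barrels, FCC naphtha = 1.2245 barrels.
Hence cost = 118.34·1.48909 + 124.12·1.2245 = $328.2039.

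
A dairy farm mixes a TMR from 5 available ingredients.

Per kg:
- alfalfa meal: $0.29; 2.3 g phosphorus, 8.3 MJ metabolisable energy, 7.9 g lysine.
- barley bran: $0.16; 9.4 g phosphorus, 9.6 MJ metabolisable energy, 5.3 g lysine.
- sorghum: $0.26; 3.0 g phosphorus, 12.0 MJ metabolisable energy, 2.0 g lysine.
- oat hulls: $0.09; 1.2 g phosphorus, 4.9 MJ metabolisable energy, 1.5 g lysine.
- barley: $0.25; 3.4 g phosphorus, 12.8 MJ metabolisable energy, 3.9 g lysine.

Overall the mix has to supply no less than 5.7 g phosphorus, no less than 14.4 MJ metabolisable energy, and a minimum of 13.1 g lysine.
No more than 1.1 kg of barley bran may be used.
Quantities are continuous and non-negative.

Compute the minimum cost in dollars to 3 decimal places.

Let x1 = kg of alfalfa meal, x2 = kg of barley bran, x3 = kg of sorghum, x4 = kg of oat hulls, x5 = kg of barley.
min 0.29x1 + 0.16x2 + 0.26x3 + 0.09x4 + 0.25x5 subject to:
  2.3x1 + 9.4x2 + 3x3 + 1.2x4 + 3.4x5 ≥ 5.7   (phosphorus)
  8.3x1 + 9.6x2 + 12x3 + 4.9x4 + 12.8x5 ≥ 14.4   (metabolisable energy)
  7.9x1 + 5.3x2 + 2x3 + 1.5x4 + 3.9x5 ≥ 13.1   (lysine)
  x2 ≤ 1.1
  x1, x2, x3, x4, x5 ≥ 0.
At the optimum only alfalfa meal, barley bran are positive (sorghum, oat hulls, barley = 0). The lysine and the barley bran cap requirements are met with equality.
That vertex is x1 = 0.9203, x2 = 1.1.
Objective = 0.29·0.9203 + 0.16·1.1 = 0.44289.

$0.443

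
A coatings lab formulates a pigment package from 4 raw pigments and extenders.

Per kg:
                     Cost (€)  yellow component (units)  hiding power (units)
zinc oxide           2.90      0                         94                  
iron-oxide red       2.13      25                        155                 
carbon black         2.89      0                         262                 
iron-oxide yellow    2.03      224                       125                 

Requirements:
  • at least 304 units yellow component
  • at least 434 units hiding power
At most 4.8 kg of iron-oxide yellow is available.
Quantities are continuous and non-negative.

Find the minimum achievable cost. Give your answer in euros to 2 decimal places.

Let x1 = kg of zinc oxide, x2 = kg of iron-oxide red, x3 = kg of carbon black, x4 = kg of iron-oxide yellow.
min 2.9x1 + 2.13x2 + 2.89x3 + 2.03x4 s.t.:
  25x2 + 224x4 ≥ 304   (yellow component)
  94x1 + 155x2 + 262x3 + 125x4 ≥ 434   (hiding power)
  x4 ≤ 4.8
  x1, x2, x3, x4 ≥ 0.
The optimal basis is {carbon black, iron-oxide yellow}; zinc oxide, iron-oxide red drop out. The yellow component and hiding power requirements are met with equality.
Solving gives x3 = 1.009, x4 = 1.357.
Cost = 2.89·1.009 + 2.03·1.357 = 5.6707.

€5.67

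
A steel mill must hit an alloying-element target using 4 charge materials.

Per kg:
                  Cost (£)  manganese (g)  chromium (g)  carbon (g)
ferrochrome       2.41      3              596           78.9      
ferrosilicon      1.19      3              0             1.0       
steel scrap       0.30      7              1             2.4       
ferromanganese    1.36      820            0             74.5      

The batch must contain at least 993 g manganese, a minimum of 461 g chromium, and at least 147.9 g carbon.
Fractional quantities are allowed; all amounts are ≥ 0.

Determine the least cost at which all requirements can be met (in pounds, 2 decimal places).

£3.51

This is a linear program. Let x1 = kg of ferrochrome, x2 = kg of ferrosilicon, x3 = kg of steel scrap, x4 = kg of ferromanganese.
min 2.41x1 + 1.19x2 + 0.3x3 + 1.36x4 subject to:
  3x1 + 3x2 + 7x3 + 820x4 ≥ 993   (manganese)
  596x1 + 1x3 ≥ 461   (chromium)
  78.9x1 + 1x2 + 2.4x3 + 74.5x4 ≥ 147.9   (carbon)
  x1, x2, x3, x4 ≥ 0.
The optimal basis is {ferrochrome, ferromanganese}; ferrosilicon, steel scrap drop out. Binding constraints: manganese and chromium.
Solving gives x1 = 0.7735, x4 = 1.208.
Hence cost = 2.41·0.7735 + 1.36·1.208 = £3.5070.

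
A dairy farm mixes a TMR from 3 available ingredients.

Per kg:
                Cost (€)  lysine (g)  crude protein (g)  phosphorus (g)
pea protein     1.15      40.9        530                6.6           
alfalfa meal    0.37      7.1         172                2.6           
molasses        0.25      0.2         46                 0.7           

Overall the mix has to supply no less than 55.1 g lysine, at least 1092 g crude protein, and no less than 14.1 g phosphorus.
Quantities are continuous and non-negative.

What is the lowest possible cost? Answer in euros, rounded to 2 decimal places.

€2.35

Let x1 = kg of pea protein, x2 = kg of alfalfa meal, x3 = kg of molasses.
min 1.15x1 + 0.37x2 + 0.25x3 s.t.:
  40.9x1 + 7.1x2 + 0.2x3 ≥ 55.1   (lysine)
  530x1 + 172x2 + 46x3 ≥ 1092   (crude protein)
  6.6x1 + 2.6x2 + 0.7x3 ≥ 14.1   (phosphorus)
  x1, x2, x3 ≥ 0.
The optimal basis is {pea protein, alfalfa meal}; molasses drops out. The lysine and crude protein requirements are met with equality.
That vertex is x1 = 0.5269, x2 = 4.725.
Objective = 1.15·0.5269 + 0.37·4.725 = 2.3542.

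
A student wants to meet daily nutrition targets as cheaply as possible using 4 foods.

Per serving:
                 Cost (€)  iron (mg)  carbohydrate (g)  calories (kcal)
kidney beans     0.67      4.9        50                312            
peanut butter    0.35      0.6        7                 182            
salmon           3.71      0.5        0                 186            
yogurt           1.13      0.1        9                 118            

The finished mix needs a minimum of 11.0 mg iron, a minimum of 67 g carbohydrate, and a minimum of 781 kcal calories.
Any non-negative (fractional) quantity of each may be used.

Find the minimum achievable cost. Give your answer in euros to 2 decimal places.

Let x1 = servings of kidney beans, x2 = servings of peanut butter, x3 = servings of salmon, x4 = servings of yogurt.
min 0.67x1 + 0.35x2 + 3.71x3 + 1.13x4 with:
  4.9x1 + 0.6x2 + 0.5x3 + 0.1x4 ≥ 11   (iron)
  50x1 + 7x2 + 9x4 ≥ 67   (carbohydrate)
  312x1 + 182x2 + 186x3 + 118x4 ≥ 781   (calories)
  x1, x2, x3, x4 ≥ 0.
The optimal basis is {kidney beans, peanut butter}; salmon, yogurt drop out. The iron and calories requirements are met with equality.
That vertex is x1 = 2.176, x2 = 0.5605.
Cost = 0.67·2.176 + 0.35·0.5605 = 1.6541.

€1.65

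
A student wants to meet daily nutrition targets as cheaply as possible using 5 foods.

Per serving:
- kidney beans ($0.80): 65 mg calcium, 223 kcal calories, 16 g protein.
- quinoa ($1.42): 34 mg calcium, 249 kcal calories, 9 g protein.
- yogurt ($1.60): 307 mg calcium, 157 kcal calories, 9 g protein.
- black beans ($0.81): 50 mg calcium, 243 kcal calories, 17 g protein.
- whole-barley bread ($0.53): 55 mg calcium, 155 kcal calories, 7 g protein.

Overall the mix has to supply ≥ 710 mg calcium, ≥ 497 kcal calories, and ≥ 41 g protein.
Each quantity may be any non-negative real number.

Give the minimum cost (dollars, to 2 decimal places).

$4.36

Let x1 = servings of kidney beans, x2 = servings of quinoa, x3 = servings of yogurt, x4 = servings of black beans, x5 = servings of whole-barley bread.
Minimize 0.8x1 + 1.42x2 + 1.6x3 + 0.81x4 + 0.53x5 with:
  65x1 + 34x2 + 307x3 + 50x4 + 55x5 ≥ 710   (calcium)
  223x1 + 249x2 + 157x3 + 243x4 + 155x5 ≥ 497   (calories)
  16x1 + 9x2 + 9x3 + 17x4 + 7x5 ≥ 41   (protein)
  x1, x2, x3, x4, x5 ≥ 0.
The optimal basis is {kidney beans, yogurt}; quinoa, black beans, whole-barley bread drop out. There the calcium and protein constraints are tight.
Solving gives x1 = 1.432, x3 = 2.009.
Objective = 0.8·1.432 + 1.6·2.009 = 4.3600.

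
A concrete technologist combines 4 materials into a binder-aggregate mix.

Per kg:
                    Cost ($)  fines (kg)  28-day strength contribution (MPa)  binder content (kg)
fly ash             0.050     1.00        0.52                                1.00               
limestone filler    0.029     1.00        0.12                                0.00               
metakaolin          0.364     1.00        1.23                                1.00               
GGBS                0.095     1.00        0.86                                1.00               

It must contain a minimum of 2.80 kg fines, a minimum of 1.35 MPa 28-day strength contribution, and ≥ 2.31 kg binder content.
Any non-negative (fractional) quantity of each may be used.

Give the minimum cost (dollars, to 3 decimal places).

This is a linear program. Let x1 = kg of fly ash, x2 = kg of limestone filler, x3 = kg of metakaolin, x4 = kg of GGBS.
Minimise 0.05x1 + 0.029x2 + 0.364x3 + 0.095x4 with:
  1x1 + 1x2 + 1x3 + 1x4 ≥ 2.8   (fines)
  0.52x1 + 0.12x2 + 1.23x3 + 0.86x4 ≥ 1.35   (28-day strength contribution)
  1x1 + 1x3 + 1x4 ≥ 2.31   (binder content)
  x1, x2, x3, x4 ≥ 0.
The optimal basis is {fly ash, limestone filler}; metakaolin, GGBS drop out. There the fines and 28-day strength contribution constraints are tight.
So fly ash = 2.535 kg, limestone filler = 0.265 kg.
Total cost: 0.05·2.535 + 0.029·0.265 = 0.13444.

$0.134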